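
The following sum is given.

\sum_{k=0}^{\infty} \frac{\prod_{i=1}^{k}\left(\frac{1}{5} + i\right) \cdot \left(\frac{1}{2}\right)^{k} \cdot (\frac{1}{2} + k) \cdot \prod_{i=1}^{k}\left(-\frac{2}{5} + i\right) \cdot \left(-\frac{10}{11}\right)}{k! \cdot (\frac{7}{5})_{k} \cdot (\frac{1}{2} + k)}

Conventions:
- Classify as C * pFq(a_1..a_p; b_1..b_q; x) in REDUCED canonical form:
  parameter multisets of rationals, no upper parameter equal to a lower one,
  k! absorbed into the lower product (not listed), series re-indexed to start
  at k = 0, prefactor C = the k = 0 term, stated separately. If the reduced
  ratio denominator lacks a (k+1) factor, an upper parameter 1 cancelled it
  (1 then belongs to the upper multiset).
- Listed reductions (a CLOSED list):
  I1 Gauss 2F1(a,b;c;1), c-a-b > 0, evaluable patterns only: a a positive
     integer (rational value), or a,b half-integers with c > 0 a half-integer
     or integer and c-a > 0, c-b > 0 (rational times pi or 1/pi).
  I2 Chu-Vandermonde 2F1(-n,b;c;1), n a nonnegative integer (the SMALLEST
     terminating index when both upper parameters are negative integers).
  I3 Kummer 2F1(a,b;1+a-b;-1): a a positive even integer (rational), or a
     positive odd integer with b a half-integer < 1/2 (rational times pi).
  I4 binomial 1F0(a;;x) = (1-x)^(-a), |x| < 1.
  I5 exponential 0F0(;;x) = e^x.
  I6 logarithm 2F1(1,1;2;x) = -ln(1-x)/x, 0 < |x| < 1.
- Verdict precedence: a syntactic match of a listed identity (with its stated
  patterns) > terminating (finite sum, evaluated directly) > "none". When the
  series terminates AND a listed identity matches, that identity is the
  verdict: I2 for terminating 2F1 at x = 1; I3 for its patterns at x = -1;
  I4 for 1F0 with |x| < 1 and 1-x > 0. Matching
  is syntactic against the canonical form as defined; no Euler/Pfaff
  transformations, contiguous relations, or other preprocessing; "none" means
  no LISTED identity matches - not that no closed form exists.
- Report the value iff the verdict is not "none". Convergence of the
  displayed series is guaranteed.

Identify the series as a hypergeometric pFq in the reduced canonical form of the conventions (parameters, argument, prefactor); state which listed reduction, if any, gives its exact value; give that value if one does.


The series (x = \frac{1}{2}) is 2F1: upper {\frac{3}{5}, \frac{6}{5}}, lower {\frac{7}{5}}, prefactor -\frac{10}{11}. Verdict: none. A 2F1 with upper {\frac{3}{5}, \frac{6}{5}} fits none of I1-I6 at x = \frac{1}{2}; the sum runs forever.

Key observation: from the first term -\frac{10}{11}: k + 1/2 divides numerator and denominator alike; C = -10/11, x = 1/2 after cancelling.
Term ratio: r(k) = \frac{1}{2} * (k+\frac{3}{5}) (k+\frac{6}{5}) / [(k+\frac{7}{5}) (k+1)] - rational in k. x = \frac{1}{2}; t_0 = -\frac{10}{11}; negate the roots.


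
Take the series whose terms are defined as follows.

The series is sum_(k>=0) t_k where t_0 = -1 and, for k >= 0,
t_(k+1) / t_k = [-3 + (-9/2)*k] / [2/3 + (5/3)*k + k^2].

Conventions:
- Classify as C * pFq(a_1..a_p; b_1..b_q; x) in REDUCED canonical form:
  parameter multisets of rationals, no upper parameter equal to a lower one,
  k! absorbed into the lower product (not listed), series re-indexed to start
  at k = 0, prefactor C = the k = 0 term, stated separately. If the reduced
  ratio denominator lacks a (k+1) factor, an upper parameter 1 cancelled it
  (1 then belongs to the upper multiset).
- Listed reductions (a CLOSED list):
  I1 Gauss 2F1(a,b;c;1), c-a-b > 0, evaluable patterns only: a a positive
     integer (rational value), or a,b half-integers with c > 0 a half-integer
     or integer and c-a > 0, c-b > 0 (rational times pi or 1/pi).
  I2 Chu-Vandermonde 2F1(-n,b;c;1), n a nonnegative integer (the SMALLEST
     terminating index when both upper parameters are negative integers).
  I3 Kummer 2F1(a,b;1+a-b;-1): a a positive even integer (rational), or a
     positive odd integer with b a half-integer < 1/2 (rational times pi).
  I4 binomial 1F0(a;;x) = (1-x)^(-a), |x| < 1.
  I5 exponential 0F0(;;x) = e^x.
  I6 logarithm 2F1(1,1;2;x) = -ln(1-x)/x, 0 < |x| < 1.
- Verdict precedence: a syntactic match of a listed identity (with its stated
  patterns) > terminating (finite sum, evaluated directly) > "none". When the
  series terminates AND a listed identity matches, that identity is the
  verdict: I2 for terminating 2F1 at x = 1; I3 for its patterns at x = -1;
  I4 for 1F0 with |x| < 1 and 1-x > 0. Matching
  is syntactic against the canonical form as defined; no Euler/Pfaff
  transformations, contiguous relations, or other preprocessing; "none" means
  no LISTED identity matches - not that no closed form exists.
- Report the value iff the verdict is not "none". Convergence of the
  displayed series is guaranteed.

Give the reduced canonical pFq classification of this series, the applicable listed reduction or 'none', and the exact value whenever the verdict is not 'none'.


At argument -9/2: a 0F0 with upper {-}, lower {-}, scaled by C = -1. Verdict (x = -9/2): the I5 exponential reduction applies (the 0F0 exponential series at x = -9/2). Hence: (-1) * e^(-9/2).

Structural cue: x = (-9/2) and cancel k + 2/3 from the displayed ratio first; then C = -1, x = -9/2.
Adjacent-term ratio: r(k) = (-9/2) * 1 / [(k+1)] - rational in k. x = (-9/2); t_0 = -1; negate the roots.


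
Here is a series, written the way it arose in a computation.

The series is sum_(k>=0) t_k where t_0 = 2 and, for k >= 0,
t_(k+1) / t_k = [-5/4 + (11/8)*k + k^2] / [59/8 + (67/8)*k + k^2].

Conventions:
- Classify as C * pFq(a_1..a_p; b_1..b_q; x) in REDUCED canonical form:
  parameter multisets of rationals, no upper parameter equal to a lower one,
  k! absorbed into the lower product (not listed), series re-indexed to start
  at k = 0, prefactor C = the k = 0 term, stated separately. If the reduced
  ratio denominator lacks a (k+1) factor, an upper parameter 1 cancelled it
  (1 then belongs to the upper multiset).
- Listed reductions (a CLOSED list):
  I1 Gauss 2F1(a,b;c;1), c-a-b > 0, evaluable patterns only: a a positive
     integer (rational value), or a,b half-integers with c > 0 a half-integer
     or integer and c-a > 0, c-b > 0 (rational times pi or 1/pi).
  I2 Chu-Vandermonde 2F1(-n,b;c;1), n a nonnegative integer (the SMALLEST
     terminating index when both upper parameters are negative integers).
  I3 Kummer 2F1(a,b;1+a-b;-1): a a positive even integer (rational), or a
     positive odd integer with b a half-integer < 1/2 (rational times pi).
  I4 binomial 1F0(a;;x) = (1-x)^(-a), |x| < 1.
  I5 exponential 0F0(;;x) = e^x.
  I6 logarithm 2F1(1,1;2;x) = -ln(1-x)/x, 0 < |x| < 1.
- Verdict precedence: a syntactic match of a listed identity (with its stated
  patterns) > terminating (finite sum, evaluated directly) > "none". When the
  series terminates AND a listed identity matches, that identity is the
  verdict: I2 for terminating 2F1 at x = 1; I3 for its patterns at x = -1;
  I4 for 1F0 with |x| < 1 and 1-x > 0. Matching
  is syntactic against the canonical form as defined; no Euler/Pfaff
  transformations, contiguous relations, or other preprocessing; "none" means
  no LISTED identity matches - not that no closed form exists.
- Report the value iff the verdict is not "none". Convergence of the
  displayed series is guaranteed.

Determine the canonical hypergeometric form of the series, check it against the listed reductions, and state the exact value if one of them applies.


Classification (C = 2): 2F1 with upper {-5/8, 2}, lower {59/8}, argument x = 1. Verdict: Gauss (I1, integer-parameter pattern) fires (x = 1: the Gamma ratio telescopes since c-a-b = 6 > 0 and a = 2 in Z>0). Sum: 731/448.

Key observation: x = 1 and roots of the ratio polynomials (prefactor 2) are the negated parameters.
Consecutive-term ratio: r(k) = 1 * (k-5/8) (k+2) / [(k+59/8) (k+1)] - poly over poly, x = 1 from leading terms; C = 2 at k = 0.


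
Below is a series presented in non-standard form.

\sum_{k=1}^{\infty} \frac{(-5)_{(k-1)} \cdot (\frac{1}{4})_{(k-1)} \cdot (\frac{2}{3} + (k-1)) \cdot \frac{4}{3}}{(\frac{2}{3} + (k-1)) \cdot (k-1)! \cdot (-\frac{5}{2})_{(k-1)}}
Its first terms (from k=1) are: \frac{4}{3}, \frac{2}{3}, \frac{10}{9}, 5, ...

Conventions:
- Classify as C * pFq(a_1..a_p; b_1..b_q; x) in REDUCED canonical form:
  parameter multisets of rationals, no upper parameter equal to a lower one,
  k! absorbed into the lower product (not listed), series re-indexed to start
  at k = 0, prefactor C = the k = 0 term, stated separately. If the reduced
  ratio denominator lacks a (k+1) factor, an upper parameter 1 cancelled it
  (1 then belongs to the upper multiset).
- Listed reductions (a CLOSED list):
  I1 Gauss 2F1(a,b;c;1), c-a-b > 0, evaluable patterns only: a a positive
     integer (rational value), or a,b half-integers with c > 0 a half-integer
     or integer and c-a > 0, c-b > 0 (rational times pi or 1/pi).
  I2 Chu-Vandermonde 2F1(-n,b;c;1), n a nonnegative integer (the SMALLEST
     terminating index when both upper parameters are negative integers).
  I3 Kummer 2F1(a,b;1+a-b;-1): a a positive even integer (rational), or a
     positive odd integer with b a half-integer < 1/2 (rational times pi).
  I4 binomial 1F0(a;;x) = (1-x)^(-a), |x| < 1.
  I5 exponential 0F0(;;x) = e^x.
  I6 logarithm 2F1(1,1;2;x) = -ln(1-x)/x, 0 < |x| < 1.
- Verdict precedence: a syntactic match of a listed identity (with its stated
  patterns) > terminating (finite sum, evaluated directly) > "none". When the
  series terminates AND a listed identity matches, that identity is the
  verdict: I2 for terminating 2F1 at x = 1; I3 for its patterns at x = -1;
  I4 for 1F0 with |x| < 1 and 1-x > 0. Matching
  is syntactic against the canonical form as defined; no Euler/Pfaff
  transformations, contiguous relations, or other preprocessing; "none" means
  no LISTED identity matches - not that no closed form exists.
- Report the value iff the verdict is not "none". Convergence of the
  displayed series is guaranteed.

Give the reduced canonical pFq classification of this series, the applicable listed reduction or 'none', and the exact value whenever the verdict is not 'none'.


Reduced: x = 1, 2F1, upper = {-5, \frac{1}{4}}, lower = {-\frac{5}{2}}, C = \frac{4}{3}. Verdict at x = 1: Chu-Vandermonde (I2) matches (terminating 2F1 at x = 1 with n = 5, b = 1/4, c = -\frac{5}{2}). Exact value: \frac{77}{72}.

Key observation: t_0 = \frac{4}{3} here, and the factor k + 2/3 cancels (top and bottom), leaving C = 4/3, x = 1.
Term ratio: r(k) = 1 * (k-5) (k+\frac{1}{4}) / [(k-\frac{5}{2}) (k+1)] - rational; roots negated = parameters, x = 1, C = \frac{4}{3}.


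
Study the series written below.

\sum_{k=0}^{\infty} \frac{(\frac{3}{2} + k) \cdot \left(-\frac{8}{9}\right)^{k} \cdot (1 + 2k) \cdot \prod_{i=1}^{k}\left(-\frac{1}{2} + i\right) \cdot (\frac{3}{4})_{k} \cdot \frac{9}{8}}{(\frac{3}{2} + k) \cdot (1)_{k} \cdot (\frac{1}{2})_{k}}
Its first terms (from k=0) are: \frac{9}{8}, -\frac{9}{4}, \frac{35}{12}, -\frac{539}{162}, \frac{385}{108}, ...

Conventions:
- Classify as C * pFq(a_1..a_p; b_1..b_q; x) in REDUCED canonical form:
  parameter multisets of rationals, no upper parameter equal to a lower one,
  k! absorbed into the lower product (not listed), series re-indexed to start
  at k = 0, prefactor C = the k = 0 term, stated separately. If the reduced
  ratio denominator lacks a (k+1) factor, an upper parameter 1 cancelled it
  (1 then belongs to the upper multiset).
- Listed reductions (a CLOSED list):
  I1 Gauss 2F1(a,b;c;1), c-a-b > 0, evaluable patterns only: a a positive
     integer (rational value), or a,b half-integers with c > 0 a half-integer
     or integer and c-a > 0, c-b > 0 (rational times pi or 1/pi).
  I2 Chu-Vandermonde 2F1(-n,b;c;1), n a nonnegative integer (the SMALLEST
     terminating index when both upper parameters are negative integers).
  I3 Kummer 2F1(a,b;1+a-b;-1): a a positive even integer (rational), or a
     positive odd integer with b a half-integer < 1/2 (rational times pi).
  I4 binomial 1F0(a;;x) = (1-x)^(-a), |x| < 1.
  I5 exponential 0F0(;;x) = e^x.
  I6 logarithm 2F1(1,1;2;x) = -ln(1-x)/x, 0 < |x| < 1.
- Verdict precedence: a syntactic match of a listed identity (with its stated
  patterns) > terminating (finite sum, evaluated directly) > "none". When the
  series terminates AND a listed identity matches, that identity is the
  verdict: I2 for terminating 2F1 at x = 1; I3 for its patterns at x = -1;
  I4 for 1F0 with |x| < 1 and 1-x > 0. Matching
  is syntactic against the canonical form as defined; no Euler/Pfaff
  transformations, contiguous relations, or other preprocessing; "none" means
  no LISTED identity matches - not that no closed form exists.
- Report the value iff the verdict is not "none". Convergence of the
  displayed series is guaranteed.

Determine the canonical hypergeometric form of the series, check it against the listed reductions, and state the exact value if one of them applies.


With C = \frac{9}{8}: the canonical form is 2F1(\frac{3}{4}, \frac{3}{2}; \frac{1}{2}; -\frac{8}{9}). Verdict: none. No listed pattern accepts 2F1(\frac{3}{4}, \frac{3}{2}; \frac{1}{2}; -\frac{8}{9}).

First insight: t_0 = \frac{9}{8} here, and k + 3/2 divides numerator and denominator alike; C = 9/8 after cancelling.
Step ratio: r(k) = -\frac{8}{9} * (k+\frac{3}{4}) (k+\frac{3}{2}) / [(k+\frac{1}{2}) (k+1)] ; factor over Q: parameters, x = -\frac{8}{9}, and C = \frac{9}{8}.


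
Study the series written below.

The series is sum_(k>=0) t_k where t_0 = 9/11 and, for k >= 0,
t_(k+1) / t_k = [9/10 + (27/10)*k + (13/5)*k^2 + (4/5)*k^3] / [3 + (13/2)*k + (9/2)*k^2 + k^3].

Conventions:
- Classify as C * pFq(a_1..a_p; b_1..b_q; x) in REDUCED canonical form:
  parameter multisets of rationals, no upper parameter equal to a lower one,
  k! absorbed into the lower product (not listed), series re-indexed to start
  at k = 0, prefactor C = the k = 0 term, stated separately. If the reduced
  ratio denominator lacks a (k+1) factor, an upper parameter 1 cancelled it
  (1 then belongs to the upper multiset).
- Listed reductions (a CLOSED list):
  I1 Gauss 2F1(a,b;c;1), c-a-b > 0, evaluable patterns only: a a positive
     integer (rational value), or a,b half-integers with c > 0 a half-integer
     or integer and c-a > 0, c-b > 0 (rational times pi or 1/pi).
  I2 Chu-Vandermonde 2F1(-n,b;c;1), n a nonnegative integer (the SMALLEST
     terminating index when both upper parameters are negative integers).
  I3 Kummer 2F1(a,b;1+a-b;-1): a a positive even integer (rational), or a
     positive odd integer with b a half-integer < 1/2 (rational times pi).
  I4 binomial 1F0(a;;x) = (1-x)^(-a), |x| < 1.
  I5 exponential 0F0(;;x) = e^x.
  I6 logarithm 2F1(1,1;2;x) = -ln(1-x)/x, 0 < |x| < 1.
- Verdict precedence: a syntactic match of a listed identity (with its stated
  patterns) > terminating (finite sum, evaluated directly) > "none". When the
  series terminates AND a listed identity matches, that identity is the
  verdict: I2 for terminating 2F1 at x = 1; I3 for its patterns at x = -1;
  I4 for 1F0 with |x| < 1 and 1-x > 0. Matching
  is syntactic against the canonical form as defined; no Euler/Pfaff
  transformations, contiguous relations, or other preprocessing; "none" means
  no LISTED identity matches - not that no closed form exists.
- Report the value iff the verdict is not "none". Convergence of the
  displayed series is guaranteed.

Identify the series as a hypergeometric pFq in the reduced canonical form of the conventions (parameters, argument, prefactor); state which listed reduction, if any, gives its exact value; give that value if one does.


At argument 4/5: a 2F1 with upper {3/4, 1}, lower {2}, scaled by C = 9/11. Verdict: none here - no I1-I6 shape fits x = 4/5 with lower {2}.

The tell: x = (4/5) and cancel k + 3/2 from the displayed ratio first; then C = 9/11.
Adjacent-term ratio: r(k) = (4/5) * (k+3/4) (k+1) / [(k+2) (k+1)] - rational in k, leading ratio (4/5); with t_0 = 9/11, classification follows.


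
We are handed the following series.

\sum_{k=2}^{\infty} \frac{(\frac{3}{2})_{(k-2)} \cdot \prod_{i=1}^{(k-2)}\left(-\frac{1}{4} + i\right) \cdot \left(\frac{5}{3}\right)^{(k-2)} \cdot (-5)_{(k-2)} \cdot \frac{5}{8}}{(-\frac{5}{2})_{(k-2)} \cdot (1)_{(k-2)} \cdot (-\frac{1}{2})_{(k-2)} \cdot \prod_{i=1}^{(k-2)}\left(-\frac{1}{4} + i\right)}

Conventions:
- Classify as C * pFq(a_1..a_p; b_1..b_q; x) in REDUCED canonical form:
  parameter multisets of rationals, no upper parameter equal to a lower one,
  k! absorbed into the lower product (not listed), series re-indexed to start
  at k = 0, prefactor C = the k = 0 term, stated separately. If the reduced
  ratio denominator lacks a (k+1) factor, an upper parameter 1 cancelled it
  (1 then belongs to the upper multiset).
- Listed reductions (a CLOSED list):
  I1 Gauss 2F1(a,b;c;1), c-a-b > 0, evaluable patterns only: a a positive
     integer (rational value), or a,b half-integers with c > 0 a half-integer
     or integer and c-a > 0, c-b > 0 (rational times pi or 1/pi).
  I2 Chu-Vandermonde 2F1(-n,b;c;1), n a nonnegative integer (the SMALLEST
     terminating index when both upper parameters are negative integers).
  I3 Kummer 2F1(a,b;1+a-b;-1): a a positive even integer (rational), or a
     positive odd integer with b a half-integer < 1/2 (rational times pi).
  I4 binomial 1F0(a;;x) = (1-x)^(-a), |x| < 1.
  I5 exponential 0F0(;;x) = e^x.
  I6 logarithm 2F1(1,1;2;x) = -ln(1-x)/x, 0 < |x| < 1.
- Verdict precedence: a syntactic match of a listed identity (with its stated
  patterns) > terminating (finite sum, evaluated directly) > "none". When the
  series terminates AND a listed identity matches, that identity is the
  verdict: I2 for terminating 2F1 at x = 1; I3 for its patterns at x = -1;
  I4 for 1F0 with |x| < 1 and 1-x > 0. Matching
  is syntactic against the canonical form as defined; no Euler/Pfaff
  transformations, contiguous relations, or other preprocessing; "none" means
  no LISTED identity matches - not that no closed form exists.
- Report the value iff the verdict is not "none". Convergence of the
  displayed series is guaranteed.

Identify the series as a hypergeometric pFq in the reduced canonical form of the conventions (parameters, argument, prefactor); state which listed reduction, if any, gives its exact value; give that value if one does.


This is \frac{5}{8} * 2F2(-5, \frac{3}{2}; -\frac{5}{2}, -\frac{1}{2}; \frac{5}{3}) in reduced canonical form. Verdict: terminating - the sum ends at index 5 because -5 is a negative integer; exact evaluation follows. Exact value: \frac{854065}{1944}.

Key observation: from the first term \frac{5}{8}: the running product (C = 5/8) telescopes to a rising factorial.
Adjacent-term ratio: r(k) = \frac{5}{3} * (k-5) (k+\frac{3}{2}) / [(k-\frac{5}{2}) (k-\frac{1}{2}) (k+1)] - poly over poly, x = \frac{5}{3} from leading terms; C = \frac{5}{8} at k = 0.


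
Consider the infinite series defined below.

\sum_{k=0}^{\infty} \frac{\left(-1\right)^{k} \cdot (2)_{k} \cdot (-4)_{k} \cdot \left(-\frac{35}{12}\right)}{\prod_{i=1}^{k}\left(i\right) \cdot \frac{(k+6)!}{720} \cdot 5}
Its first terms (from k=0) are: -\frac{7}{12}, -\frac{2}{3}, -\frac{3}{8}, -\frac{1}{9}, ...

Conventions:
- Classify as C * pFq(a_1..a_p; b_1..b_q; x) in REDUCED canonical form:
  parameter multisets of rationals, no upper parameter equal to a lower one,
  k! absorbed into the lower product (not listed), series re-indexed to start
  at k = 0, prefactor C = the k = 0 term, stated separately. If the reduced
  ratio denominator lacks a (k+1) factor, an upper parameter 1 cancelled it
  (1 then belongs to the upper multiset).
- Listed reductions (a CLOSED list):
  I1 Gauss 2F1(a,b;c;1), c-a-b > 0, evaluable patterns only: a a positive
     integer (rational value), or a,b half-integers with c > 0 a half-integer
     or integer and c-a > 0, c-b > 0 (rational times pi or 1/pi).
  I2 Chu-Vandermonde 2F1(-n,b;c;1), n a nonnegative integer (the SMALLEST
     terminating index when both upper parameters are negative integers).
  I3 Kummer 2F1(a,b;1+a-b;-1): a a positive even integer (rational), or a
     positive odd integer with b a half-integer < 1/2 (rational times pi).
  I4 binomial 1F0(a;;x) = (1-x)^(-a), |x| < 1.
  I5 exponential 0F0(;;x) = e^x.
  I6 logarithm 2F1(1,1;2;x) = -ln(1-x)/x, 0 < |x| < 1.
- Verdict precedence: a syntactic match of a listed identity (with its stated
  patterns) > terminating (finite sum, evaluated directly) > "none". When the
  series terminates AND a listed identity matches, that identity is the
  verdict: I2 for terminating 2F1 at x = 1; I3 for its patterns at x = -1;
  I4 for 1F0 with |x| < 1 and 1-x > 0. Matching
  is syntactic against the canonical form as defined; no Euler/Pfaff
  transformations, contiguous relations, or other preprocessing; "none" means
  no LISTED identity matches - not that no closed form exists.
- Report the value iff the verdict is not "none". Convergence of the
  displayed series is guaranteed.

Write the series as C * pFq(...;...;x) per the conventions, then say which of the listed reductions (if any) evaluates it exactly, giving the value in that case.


Key observation: t_0 = -\frac{7}{12} here, and the product of the first k integers (C = -7/12) is k!.
Term ratio: r(k) = -1 * (k-4) (k+2) / [(k+7) (k+1)] ; factor over Q: parameters, x = -1, and C = -\frac{7}{12}.

This is -\frac{7}{12} * 2F1(-4, 2; 7; -1) in reduced canonical form. Verdict: Kummer (I3) fires (x = -1; c = 7 equals 1+a-b for upper {-4, 2}: listed pattern). Hence: -\frac{7}{4}.


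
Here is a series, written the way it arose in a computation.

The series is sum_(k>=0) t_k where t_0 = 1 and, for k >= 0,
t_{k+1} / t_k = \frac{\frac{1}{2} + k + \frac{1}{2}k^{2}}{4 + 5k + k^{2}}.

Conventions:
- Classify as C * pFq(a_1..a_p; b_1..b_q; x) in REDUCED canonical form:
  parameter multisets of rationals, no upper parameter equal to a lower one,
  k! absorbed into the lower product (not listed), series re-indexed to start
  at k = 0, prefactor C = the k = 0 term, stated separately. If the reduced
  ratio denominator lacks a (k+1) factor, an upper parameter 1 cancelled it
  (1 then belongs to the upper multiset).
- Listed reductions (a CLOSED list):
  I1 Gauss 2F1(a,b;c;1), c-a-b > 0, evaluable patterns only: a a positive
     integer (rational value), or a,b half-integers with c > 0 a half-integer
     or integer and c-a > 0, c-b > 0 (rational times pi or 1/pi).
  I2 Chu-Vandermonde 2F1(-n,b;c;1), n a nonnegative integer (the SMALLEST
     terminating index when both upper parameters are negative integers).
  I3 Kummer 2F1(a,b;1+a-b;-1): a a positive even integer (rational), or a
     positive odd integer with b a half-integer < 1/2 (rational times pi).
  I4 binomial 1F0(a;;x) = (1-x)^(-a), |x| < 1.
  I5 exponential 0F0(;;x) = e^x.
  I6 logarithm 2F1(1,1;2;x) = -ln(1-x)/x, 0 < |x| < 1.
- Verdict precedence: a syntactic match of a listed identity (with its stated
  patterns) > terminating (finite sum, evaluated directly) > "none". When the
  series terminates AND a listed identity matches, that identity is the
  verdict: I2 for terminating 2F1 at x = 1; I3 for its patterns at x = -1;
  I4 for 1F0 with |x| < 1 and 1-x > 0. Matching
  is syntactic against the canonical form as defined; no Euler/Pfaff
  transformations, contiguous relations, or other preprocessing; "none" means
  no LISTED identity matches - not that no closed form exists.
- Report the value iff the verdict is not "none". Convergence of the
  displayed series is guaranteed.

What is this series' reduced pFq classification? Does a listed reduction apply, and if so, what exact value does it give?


x = \frac{1}{2} here; the reduced form reads 2F1, upper {1, 1}, lower {4}, C = 1. Verdict: none - at argument \frac{1}{2} the multisets {1, 1} ; {4} match no listed identity.

Key step: t_0 = 1 here, and roots of the ratio polynomials (C = 1) are the negated parameters.
Adjacent-term ratio: r(k) = \frac{1}{2} * (k+1) (k+1) / [(k+4) (k+1)] - rational in k, leading ratio \frac{1}{2}; with t_0 = 1, classification follows.


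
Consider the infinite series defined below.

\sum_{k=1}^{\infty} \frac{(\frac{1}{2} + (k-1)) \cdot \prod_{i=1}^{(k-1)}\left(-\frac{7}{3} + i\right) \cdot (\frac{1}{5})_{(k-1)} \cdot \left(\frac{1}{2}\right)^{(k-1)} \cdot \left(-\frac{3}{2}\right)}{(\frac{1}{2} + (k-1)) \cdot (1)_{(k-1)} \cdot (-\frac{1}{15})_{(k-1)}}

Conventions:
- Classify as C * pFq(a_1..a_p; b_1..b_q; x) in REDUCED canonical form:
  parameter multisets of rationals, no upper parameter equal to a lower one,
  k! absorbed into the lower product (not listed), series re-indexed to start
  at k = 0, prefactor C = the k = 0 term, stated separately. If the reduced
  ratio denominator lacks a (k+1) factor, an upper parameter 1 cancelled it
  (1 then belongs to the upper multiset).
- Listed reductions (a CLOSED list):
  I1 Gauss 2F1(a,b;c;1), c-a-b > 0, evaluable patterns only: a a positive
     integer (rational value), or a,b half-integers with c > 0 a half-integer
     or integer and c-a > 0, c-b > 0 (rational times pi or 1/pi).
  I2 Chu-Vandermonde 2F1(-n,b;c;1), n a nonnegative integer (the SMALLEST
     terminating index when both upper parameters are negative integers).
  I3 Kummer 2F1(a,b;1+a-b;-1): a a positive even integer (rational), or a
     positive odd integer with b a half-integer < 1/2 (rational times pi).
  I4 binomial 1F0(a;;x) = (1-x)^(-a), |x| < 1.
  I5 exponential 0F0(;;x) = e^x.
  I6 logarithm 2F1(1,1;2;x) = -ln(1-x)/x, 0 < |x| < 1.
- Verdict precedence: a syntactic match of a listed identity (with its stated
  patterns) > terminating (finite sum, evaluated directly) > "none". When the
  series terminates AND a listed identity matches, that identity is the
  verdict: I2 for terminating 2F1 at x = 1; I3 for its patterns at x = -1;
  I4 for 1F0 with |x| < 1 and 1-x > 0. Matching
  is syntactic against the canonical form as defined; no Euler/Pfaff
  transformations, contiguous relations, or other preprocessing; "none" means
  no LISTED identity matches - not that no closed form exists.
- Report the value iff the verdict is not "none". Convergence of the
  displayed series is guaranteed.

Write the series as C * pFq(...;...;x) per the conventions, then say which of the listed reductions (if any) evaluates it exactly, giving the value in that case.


x = \frac{1}{2} here; the reduced form reads 2F1, upper {-\frac{4}{3}, \frac{1}{5}}, lower {-\frac{1}{15}}, C = -\frac{3}{2}. Verdict: none. Every listed pattern misses the 2F1 form at \frac{1}{2}, upper {-\frac{4}{3}, \frac{1}{5}}.

Structural cue: from the first term -\frac{3}{2}: (1)_k (C = -3/2) is k! itself.
Consecutive-term ratio: r(k) = \frac{1}{2} * (k-\frac{4}{3}) (k+\frac{1}{5}) / [(k-\frac{1}{15}) (k+1)] - rational in k, leading ratio \frac{1}{2}; with t_0 = -\frac{3}{2}, classification follows.


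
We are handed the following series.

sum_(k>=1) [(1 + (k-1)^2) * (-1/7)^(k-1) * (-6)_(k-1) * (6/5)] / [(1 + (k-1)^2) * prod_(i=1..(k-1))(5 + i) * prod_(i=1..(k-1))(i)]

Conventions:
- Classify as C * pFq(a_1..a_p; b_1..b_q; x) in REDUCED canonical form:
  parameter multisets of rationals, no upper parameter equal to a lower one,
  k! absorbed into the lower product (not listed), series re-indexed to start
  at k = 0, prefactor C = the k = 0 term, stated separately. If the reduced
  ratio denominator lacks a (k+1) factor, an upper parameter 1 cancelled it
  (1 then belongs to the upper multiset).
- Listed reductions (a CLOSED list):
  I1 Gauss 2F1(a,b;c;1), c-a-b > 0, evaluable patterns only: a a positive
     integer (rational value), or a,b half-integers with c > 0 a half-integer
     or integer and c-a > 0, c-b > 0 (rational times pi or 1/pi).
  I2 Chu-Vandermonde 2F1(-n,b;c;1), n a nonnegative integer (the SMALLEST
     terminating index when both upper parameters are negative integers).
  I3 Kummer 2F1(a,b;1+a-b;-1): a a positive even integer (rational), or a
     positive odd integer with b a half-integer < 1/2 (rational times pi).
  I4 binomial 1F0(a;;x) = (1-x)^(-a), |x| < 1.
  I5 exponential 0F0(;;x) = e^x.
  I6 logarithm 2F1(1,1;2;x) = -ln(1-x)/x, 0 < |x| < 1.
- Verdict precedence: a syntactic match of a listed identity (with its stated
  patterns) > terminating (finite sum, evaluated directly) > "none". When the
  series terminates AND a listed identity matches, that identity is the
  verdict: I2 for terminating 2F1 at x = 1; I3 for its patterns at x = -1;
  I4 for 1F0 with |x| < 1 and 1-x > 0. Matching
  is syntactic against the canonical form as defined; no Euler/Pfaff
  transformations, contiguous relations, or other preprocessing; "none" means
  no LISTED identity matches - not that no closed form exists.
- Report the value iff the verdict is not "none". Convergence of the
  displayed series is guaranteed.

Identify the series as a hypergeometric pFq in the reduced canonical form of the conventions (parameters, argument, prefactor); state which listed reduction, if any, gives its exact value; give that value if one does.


The tell: with t_0 = 6/5, the product of the first k integers (C = 6/5) is k!.
Term ratio: r(k) = (-1/7) * (k-6) / [(k+6) (k+1)] - rational in k, leading ratio (-1/7); with t_0 = 6/5, classification follows.

Reduced: x = -1/7, 1F1, upper = {-6}, lower = {6}, C = 6/5. Verdict: terminating - the sum ends at index 6 because -6 is a negative integer; exact evaluation follows. Exact value: 45017555353/32612302800.


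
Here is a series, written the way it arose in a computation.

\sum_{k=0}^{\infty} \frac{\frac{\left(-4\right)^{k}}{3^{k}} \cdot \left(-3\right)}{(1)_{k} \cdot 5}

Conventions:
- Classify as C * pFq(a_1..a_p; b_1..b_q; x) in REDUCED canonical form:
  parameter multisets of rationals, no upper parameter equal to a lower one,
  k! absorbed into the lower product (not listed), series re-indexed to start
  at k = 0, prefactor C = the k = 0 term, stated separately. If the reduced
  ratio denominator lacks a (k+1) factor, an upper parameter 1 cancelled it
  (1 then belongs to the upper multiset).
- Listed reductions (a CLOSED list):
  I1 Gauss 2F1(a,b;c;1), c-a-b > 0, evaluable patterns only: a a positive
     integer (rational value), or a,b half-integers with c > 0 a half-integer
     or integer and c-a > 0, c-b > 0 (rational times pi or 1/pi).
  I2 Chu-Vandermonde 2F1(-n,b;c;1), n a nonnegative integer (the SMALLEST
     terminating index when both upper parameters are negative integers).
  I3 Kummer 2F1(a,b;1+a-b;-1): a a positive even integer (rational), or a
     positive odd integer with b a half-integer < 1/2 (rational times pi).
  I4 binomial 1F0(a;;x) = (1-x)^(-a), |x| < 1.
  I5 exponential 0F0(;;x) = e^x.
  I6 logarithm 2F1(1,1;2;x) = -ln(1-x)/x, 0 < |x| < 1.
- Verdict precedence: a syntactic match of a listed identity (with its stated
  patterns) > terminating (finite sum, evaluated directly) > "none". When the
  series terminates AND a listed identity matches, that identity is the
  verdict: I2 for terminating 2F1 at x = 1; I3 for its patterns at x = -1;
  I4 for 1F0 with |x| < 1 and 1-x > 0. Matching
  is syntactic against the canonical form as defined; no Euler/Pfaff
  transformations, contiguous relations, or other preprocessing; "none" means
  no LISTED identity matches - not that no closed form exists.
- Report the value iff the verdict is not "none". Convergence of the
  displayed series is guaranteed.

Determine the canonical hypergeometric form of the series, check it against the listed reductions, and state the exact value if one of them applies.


The series (x = -\frac{4}{3}) is 0F0: upper {-}, lower {-}, prefactor -\frac{3}{5}. Verdict: the I5 exponential reduction fires (the 0F0 exponential series at x = -\frac{4}{3}). Value: \left(-\frac{3}{5}\right) \cdot e^{-\frac{4}{3}}.

Key step: t_0 being -\frac{3}{5}, (1)_k (C = -3/5, x = -4/3) is k! itself.
Step ratio: r(k) = -\frac{4}{3} * 1 / [(k+1)] - rational; roots negated = parameters, x = -\frac{4}{3}, C = -\frac{3}{5}.


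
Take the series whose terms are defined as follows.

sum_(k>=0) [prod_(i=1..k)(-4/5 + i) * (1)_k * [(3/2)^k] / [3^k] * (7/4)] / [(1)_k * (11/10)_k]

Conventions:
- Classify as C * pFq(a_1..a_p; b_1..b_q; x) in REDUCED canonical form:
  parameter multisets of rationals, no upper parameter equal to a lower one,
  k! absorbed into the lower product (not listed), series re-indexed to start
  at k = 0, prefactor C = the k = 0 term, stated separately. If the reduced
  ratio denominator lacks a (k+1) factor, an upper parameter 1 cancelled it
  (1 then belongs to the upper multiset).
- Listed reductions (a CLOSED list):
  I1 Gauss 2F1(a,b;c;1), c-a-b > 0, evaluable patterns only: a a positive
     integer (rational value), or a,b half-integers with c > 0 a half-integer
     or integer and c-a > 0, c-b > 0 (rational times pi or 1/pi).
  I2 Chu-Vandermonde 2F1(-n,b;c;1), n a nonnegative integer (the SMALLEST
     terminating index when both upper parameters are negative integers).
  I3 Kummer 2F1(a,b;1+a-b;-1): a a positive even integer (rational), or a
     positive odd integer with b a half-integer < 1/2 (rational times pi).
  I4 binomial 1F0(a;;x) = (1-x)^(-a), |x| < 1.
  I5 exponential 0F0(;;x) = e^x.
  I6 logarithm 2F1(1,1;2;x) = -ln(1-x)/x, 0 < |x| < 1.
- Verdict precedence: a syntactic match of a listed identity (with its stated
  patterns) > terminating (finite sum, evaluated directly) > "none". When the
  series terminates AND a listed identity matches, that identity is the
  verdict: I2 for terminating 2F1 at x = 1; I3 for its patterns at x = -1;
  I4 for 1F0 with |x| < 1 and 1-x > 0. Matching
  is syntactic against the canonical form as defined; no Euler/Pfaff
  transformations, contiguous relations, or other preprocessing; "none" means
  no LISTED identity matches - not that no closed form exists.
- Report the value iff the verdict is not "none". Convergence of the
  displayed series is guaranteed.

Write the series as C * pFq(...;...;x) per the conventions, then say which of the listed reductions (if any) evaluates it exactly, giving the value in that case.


With C = 7/4: the canonical form is 2F1(1/5, 1; 11/10; 1/2). Verdict: none here - no I1-I6 shape fits x = 1/2 with lower {11/10}.

First insight: t_0 = 7/4 here, and the running product (prefactor 7/4) telescopes to a rising factorial.
Adjacent-term ratio: r(k) = (1/2) * (k+1/5) (k+1) / [(k+11/10) (k+1)] - rational; roots negated = parameters, x = (1/2), C = 7/4.


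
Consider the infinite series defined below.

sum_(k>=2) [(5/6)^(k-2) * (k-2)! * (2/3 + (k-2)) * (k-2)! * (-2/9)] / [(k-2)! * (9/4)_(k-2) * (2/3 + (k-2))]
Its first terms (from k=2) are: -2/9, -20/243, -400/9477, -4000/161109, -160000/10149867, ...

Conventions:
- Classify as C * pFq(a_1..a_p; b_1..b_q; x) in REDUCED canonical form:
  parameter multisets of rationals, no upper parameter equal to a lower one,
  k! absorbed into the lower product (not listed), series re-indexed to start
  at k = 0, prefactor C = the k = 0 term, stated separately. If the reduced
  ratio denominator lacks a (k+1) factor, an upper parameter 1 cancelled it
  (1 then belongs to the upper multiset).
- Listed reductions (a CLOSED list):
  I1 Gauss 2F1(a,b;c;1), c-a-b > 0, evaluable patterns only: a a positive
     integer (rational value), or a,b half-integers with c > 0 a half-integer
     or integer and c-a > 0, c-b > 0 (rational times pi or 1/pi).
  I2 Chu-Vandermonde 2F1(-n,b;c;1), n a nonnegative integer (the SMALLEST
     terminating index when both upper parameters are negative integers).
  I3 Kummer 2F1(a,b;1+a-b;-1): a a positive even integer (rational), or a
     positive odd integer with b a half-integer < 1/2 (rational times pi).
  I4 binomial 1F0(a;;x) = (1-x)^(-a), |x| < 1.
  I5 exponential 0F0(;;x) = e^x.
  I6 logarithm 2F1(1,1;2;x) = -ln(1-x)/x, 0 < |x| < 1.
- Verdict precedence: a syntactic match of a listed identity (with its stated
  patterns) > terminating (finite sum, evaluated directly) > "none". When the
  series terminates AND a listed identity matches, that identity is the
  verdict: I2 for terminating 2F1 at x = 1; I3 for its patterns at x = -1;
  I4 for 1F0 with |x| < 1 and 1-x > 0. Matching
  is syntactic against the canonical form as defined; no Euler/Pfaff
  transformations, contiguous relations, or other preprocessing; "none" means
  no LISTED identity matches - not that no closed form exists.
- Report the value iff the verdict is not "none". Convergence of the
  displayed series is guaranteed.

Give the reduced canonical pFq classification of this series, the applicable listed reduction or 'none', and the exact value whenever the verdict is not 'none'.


Reduced: x = 5/6, 2F1, upper = {1, 1}, lower = {9/4}, C = -2/9. Verdict: none. No listed pattern accepts 2F1(1, 1; 9/4; 5/6).

First insight: from the first term -2/9: the factorial ratio (prefactor -2/9) (k+a-1)!/(a-1)! is a rising factorial (a)_k.
Adjacent-term ratio: r(k) = (5/6) * (k+1) (k+1) / [(k+9/4) (k+1)] ; factor over Q: parameters, x = (5/6), and C = -2/9.


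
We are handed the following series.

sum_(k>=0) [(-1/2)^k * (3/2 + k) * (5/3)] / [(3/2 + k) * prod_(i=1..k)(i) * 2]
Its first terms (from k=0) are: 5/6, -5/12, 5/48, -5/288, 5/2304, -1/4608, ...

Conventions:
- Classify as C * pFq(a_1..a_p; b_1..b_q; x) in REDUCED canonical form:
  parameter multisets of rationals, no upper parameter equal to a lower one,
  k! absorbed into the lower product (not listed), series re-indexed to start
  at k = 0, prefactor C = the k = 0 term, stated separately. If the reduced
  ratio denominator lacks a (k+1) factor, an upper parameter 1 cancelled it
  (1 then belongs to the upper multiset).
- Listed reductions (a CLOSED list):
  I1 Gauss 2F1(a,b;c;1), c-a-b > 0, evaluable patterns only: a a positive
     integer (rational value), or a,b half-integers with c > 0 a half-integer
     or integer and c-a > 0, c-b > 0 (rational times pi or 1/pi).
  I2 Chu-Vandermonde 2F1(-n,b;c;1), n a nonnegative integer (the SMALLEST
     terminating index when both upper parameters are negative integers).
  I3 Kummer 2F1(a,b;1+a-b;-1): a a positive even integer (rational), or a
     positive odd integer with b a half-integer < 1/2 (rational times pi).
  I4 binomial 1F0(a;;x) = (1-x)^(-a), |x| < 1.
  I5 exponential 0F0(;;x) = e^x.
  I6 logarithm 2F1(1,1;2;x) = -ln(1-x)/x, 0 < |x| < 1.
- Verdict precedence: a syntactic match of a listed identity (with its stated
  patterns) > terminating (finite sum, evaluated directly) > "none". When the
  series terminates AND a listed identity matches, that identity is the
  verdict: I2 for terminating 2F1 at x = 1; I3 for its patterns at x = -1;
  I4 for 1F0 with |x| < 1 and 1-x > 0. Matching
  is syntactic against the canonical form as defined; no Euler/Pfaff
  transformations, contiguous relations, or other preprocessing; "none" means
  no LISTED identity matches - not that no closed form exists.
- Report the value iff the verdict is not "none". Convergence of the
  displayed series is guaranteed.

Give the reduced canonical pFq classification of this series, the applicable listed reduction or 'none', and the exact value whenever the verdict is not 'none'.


Prefactor 5/6, argument -1/2: 0F0 with upper {-} over lower {-}. Verdict: the exponential series (I5) fires (the 0F0 exponential series at x = -1/2). Hence: (5/6) * e^(-1/2).

First insight: with t_0 = 5/6, the constant factors (prefactor 5/6) combine into one prefactor.
Term ratio: r(k) = (-1/2) * 1 / [(k+1)] - rational in k. x = (-1/2); t_0 = 5/6; negate the roots.


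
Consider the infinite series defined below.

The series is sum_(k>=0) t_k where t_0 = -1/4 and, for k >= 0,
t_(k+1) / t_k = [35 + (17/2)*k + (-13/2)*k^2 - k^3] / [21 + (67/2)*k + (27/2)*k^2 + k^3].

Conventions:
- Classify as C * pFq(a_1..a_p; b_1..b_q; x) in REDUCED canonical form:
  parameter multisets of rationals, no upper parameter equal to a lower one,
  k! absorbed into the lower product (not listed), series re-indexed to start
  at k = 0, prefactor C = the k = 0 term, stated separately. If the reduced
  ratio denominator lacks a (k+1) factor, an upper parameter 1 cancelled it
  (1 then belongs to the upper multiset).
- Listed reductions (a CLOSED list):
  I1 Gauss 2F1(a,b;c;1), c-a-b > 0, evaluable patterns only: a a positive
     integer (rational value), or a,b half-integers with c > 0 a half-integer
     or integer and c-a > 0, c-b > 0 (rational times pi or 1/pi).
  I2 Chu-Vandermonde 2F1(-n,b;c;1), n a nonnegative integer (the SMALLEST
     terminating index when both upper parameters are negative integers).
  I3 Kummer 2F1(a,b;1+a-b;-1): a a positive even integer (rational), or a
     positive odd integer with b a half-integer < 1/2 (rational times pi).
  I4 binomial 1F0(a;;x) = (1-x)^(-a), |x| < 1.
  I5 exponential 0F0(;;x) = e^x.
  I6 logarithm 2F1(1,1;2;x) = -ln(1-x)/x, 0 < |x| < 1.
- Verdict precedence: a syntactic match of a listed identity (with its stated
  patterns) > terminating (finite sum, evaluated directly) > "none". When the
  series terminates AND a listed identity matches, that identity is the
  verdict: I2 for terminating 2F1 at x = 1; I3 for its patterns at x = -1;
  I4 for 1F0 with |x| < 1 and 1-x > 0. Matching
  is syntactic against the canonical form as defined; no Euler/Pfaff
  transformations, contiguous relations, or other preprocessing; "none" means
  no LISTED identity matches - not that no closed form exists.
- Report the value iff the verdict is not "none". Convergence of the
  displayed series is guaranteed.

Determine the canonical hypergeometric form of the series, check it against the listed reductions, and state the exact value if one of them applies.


The series (x = -1) is 2F1: upper {-5/2, 7}, lower {21/2}, prefactor -1/4. Verdict (x = -1): the Kummer evaluation I3 applies (x = -1; c = 21/2 equals 1+a-b for upper {-5/2, 7}: listed pattern). Exact value: (-4849845/16777216) * pi.

The tell: t_0 being -1/4, the parameter 2 appears in both the upper and lower lists and cancels.
Ratio: r(k) = (-1) * (k-5/2) (k+7) / [(k+21/2) (k+1)] - poly over poly, x = (-1) from leading terms; C = -1/4 at k = 0.
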